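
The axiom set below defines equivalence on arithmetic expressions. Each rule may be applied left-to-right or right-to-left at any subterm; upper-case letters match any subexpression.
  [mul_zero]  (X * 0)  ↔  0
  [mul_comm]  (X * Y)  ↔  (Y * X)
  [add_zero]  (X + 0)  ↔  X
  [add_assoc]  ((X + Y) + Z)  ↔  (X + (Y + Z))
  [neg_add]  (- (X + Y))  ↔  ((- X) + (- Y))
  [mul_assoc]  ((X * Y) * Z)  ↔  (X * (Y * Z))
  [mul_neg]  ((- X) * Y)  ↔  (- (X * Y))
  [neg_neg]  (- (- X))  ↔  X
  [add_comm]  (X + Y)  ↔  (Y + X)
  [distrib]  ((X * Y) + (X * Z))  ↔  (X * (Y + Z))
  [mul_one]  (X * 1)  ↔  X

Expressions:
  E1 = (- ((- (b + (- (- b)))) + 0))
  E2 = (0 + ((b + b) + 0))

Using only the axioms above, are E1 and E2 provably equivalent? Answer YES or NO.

(1) ((- (b + (- (- b)))) + 0)  =[add_zero →]=  (- (b + (- (- b))))    ⊢ (- (- (b + (- (- b)))))
(2) (- (- (b + (- (- b)))))  =[neg_neg →]=  (b + (- (- b)))
(3) (- (- b))  =[neg_neg →]=  b    ⊢ (b + b)
(4) (b + b)  =[add_zero ←]=  ((b + b) + 0)
(5) (b + b)  =[add_zero ←]=  ((b + b) + 0)    ⊢ (((b + b) + 0) + 0)
(6) (((b + b) + 0) + 0)  =[add_comm →]=  (0 + ((b + b) + 0))    ⊢ E2

YES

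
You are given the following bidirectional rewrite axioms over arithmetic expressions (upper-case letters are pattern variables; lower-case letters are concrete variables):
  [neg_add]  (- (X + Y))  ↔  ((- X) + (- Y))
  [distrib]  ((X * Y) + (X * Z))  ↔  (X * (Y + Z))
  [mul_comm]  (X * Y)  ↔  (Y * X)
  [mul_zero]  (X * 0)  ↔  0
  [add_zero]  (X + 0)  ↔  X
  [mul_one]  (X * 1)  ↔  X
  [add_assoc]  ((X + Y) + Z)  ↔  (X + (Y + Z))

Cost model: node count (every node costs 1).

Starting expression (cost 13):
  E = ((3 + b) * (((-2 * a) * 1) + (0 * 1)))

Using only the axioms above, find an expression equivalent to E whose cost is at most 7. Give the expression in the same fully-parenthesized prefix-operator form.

((3 + b) * (-2 * a))   [cost 7]

1. [mul_one →] ((-2 * a) * 1)  →  (-2 * a);  E = ((3 + b) * ((-2 * a) + (0 * 1)))
2. [mul_one →] (0 * 1)  →  0;  E = ((3 + b) * ((-2 * a) + 0))
3. [add_zero →] ((-2 * a) + 0)  →  (-2 * a);  cost 7 ≤ 7, done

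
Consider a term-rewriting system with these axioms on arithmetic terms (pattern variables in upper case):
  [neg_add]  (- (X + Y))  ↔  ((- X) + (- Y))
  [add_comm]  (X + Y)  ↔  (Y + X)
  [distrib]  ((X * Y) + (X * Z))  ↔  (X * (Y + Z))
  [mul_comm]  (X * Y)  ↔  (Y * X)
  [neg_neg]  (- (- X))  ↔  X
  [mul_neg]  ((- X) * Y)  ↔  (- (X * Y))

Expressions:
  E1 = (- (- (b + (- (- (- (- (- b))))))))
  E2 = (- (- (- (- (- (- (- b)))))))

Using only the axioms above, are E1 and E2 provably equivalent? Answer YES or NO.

NO

Every axiom is a valid identity, so a rewrite proof would force E1 and E2 to agree under every assignment.
At b=1: E1 = 0 but E2 = -1; they differ, so no derivation exists.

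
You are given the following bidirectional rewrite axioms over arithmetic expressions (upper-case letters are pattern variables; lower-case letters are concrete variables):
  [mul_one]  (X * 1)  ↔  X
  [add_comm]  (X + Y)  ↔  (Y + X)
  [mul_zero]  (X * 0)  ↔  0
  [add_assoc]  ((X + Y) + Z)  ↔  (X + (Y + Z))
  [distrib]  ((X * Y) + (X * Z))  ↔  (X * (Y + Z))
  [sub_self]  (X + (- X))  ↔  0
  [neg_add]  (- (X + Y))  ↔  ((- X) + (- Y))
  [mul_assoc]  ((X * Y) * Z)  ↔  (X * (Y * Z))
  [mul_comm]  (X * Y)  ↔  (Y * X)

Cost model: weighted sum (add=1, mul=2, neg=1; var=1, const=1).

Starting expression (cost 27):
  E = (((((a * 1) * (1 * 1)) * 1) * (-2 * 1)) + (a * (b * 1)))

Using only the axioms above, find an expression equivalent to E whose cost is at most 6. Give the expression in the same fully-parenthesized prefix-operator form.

(a * (b + -2))   [cost 6]

step 1: mul_one (→) rewrites (((a * 1) * (1 * 1)) * 1) into ((a * 1) * (1 * 1)), now ((((a * 1) * (1 * 1)) * (-2 * 1)) + (a * (b * 1)))
step 2: mul_one (→) rewrites (-2 * 1) into -2, now ((((a * 1) * (1 * 1)) * -2) + (a * (b * 1)))
step 3: add_comm (→) rewrites ((((a * 1) * (1 * 1)) * -2) + (a * (b * 1))) into ((a * (b * 1)) + (((a * 1) * (1 * 1)) * -2))
step 4: mul_one (→) rewrites (1 * 1) into 1, now ((a * (b * 1)) + (((a * 1) * 1) * -2))
step 5: mul_one (→) rewrites (a * 1) into a, now ((a * (b * 1)) + ((a * 1) * -2))
step 6: mul_one (→) rewrites (b * 1) into b, now ((a * b) + ((a * 1) * -2))
step 7: mul_one (→) rewrites (a * 1) into a, now ((a * b) + (a * -2))
step 8: distrib (→) rewrites ((a * b) + (a * -2)) into (a * (b + -2)), reaching cost 6 (bound 6)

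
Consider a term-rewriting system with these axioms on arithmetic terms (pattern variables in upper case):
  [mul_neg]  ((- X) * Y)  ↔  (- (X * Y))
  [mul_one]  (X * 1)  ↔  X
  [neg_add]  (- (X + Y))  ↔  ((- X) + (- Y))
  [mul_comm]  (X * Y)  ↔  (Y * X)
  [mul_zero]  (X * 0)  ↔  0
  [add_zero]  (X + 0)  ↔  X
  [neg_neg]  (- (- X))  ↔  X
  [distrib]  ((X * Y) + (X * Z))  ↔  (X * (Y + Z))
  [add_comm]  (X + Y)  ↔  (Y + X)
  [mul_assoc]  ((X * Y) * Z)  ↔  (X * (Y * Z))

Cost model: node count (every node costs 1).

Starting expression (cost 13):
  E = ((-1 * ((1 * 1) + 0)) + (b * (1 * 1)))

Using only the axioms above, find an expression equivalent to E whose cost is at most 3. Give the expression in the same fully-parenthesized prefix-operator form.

(-1 + b)   [cost 3]

1. [add_zero →] ((1 * 1) + 0)  →  (1 * 1);  E = ((-1 * (1 * 1)) + (b * (1 * 1)))
2. [mul_one →] (1 * 1)  →  1;  E = ((-1 * (1 * 1)) + (b * 1))
3. [mul_one →] (1 * 1)  →  1;  E = ((-1 * 1) + (b * 1))
4. [mul_one →] (b * 1)  →  b;  E = ((-1 * 1) + b)
5. [mul_one →] (-1 * 1)  →  -1;  cost 3 ≤ 3, done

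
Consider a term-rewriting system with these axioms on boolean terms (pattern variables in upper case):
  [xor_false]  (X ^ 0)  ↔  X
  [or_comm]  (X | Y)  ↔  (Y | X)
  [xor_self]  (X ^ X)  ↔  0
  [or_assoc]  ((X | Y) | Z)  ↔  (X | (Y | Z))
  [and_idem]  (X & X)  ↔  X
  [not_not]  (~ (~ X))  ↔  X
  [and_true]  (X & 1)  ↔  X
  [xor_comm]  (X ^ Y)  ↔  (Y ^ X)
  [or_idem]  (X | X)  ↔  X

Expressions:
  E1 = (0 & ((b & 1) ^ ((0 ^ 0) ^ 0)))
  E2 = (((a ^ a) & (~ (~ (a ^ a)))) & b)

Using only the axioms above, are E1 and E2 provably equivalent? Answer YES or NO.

YES

step 1: xor_false (→) rewrites (0 ^ 0) into 0, now (0 & ((b & 1) ^ (0 ^ 0)))
step 2: xor_false (→) rewrites (0 ^ 0) into 0, now (0 & ((b & 1) ^ 0))
step 3: xor_false (→) rewrites ((b & 1) ^ 0) into (b & 1), now (0 & (b & 1))
step 4: and_true (→) rewrites (b & 1) into b, now (0 & b)
step 5: xor_self (←) rewrites 0 into (a ^ a), now ((a ^ a) & b)
step 6: and_idem (←) rewrites (a ^ a) into ((a ^ a) & (a ^ a)), now (((a ^ a) & (a ^ a)) & b)
step 7: not_not (←) rewrites (a ^ a) into (~ (~ (a ^ a))), which is E2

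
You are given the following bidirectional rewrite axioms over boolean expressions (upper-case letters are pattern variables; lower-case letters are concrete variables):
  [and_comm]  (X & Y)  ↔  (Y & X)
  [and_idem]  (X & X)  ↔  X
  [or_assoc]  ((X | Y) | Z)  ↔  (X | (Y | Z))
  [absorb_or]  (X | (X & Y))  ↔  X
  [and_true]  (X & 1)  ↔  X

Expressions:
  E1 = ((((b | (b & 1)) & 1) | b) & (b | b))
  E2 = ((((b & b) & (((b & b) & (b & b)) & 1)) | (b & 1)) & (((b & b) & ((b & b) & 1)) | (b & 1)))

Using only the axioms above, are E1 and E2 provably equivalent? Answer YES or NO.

(1) (b | (b & 1))  =[absorb_or →]=  b    ⊢ (((b & 1) | b) & (b | b))
(2) (b & 1)  =[and_true →]=  b    ⊢ ((b | b) & (b | b))
(3) ((b | b) & (b | b))  =[and_idem →]=  (b | b)
(4) b  =[and_idem ←]=  (b & b)    ⊢ ((b & b) | b)
(5) b  =[and_true ←]=  (b & 1)    ⊢ ((b & b) | (b & 1))
(6) b  =[and_idem ←]=  (b & b)    ⊢ ((b & (b & b)) | (b & 1))
(7) (b & b)  =[and_true ←]=  ((b & b) & 1)    ⊢ ((b & ((b & b) & 1)) | (b & 1))
(8) b  =[and_idem ←]=  (b & b)    ⊢ (((b & b) & ((b & b) & 1)) | (b & 1))
(9) (((b & b) & ((b & b) & 1)) | (b & 1))  =[and_idem ←]=  ((((b & b) & ((b & b) & 1)) | (b & 1)) & (((b & b) & ((b & b) & 1)) | (b & 1)))
(10) (b & b)  =[and_idem ←]=  ((b & b) & (b & b))    ⊢ E2

YES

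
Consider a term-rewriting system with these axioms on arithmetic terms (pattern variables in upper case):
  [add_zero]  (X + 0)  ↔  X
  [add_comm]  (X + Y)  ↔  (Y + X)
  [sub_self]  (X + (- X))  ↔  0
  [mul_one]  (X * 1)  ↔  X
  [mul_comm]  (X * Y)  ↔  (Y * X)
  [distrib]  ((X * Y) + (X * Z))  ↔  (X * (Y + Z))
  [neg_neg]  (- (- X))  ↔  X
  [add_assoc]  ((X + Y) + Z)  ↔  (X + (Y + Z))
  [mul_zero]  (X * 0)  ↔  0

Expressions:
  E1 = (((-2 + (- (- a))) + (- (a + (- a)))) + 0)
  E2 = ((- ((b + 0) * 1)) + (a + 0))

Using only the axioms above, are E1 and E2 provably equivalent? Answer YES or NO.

NO

The axioms are sound identities: if E1 ↔* E2 then E1 and E2 evaluate identically under any assignment.
Under a=0, b=0: E1 evaluates to -2, E2 to 0. Distinct ⇒ no rewrite sequence connects them.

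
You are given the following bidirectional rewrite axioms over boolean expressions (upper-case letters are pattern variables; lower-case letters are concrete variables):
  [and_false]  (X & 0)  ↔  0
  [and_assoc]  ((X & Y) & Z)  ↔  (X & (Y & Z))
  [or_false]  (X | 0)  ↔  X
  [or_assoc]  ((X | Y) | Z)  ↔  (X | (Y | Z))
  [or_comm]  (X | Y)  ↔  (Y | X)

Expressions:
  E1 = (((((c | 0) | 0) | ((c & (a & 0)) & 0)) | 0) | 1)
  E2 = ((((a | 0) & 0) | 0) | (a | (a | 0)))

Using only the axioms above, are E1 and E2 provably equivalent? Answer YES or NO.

NO

All listed rules preserve value, hence provable equivalence implies equal values everywhere; look for a separating assignment.
a=0, c=0 gives E1 ↦ 1, E2 ↦ 0; values differ ⇒ not provably equivalent.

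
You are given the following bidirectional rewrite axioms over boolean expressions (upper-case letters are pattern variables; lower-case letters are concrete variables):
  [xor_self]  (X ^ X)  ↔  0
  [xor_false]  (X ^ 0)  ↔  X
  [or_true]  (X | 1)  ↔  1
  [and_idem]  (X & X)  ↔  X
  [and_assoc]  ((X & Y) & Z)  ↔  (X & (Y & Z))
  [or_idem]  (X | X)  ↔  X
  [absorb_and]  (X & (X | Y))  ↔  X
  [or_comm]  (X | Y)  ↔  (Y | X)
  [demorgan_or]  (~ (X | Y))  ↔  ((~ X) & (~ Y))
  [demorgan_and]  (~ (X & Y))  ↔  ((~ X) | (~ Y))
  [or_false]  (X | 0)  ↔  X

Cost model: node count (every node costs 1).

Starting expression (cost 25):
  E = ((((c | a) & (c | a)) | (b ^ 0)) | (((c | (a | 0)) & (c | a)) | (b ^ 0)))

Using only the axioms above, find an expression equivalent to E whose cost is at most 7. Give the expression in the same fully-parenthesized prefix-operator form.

step 1: or_false (→) rewrites (a | 0) into a, now ((((c | a) & (c | a)) | (b ^ 0)) | (((c | a) & (c | a)) | (b ^ 0)))
step 2: or_idem (→) rewrites ((((c | a) & (c | a)) | (b ^ 0)) | (((c | a) & (c | a)) | (b ^ 0))) into (((c | a) & (c | a)) | (b ^ 0))
step 3: and_idem (→) rewrites ((c | a) & (c | a)) into (c | a), reaching cost 7 (bound 7)

((c | a) | (b ^ 0))   [cost 7]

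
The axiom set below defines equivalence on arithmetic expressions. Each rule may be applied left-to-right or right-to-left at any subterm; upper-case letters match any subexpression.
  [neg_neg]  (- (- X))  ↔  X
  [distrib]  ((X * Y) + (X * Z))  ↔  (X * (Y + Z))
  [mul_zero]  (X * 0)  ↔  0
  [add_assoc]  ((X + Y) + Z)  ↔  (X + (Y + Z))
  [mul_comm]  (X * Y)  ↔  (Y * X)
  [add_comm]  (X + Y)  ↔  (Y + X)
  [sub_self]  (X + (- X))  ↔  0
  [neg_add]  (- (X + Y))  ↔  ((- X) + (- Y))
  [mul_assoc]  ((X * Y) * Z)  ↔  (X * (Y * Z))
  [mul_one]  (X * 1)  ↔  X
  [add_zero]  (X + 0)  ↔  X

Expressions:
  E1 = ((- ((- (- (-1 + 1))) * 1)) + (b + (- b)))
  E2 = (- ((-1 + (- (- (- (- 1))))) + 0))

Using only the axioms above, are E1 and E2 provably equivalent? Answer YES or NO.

YES

(1) ((- (- (-1 + 1))) * 1)  =[mul_one →]=  (- (- (-1 + 1)))    ⊢ ((- (- (- (-1 + 1)))) + (b + (- b)))
(2) (b + (- b))  =[sub_self →]=  0    ⊢ ((- (- (- (-1 + 1)))) + 0)
(3) ((- (- (- (-1 + 1)))) + 0)  =[add_zero →]=  (- (- (- (-1 + 1))))
(4) (- (- (- (-1 + 1))))  =[neg_neg →]=  (- (-1 + 1))
(5) (-1 + 1)  =[add_zero ←]=  ((-1 + 1) + 0)    ⊢ (- ((-1 + 1) + 0))
(6) 1  =[neg_neg ←]=  (- (- 1))    ⊢ (- ((-1 + (- (- 1))) + 0))
(7) (- (- 1))  =[neg_neg ←]=  (- (- (- (- 1))))    ⊢ E2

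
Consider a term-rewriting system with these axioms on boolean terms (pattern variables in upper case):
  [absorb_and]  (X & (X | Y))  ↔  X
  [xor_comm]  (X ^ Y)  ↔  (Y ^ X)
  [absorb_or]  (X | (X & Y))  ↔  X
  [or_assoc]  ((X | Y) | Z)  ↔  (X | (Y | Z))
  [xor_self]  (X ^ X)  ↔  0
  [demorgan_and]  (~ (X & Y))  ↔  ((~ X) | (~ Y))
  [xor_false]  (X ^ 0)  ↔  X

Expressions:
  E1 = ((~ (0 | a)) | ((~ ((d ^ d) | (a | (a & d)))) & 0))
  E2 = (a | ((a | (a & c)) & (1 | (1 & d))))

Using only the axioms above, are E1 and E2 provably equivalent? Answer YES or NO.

NO

Every axiom is a valid identity, so a rewrite proof would force E1 and E2 to agree under every assignment.
At a=0, c=0, d=0: E1 = 1 but E2 = 0; they differ, so no derivation exists.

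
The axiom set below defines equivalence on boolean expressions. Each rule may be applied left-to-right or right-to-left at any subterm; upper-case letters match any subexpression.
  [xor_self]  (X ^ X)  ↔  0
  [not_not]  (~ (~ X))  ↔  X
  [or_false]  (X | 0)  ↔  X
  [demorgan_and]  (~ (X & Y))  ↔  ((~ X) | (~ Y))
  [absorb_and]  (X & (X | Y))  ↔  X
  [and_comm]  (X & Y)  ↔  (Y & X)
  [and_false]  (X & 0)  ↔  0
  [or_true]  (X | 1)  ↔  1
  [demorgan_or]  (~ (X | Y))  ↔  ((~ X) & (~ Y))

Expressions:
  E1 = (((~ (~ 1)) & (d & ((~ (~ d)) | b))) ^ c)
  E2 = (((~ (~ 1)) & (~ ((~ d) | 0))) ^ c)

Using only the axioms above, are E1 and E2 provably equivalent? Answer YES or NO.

step 1: not_not (→) rewrites (~ (~ d)) into d, now (((~ (~ 1)) & (d & (d | b))) ^ c)
step 2: not_not (→) rewrites (~ (~ 1)) into 1, now ((1 & (d & (d | b))) ^ c)
step 3: absorb_and (→) rewrites (d & (d | b)) into d, now ((1 & d) ^ c)
step 4: not_not (←) rewrites d into (~ (~ d)), now ((1 & (~ (~ d))) ^ c)
step 5: not_not (←) rewrites 1 into (~ (~ 1)), now (((~ (~ 1)) & (~ (~ d))) ^ c)
step 6: or_false (←) rewrites (~ d) into ((~ d) | 0), which is E2

YES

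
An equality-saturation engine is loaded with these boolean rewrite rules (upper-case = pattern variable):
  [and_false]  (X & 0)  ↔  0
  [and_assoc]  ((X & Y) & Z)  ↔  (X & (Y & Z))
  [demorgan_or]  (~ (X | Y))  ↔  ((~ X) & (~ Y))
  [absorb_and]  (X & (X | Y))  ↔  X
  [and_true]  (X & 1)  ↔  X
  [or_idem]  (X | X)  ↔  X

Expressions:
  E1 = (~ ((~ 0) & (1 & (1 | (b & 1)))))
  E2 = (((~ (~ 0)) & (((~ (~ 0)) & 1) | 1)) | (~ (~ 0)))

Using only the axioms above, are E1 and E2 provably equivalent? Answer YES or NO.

(1) (b & 1)  =[and_true →]=  b    ⊢ (~ ((~ 0) & (1 & (1 | b))))
(2) (1 & (1 | b))  =[absorb_and →]=  1    ⊢ (~ ((~ 0) & 1))
(3) ((~ 0) & 1)  =[and_true →]=  (~ 0)    ⊢ (~ (~ 0))
(4) (~ (~ 0))  =[or_idem ←]=  ((~ (~ 0)) | (~ (~ 0)))
(5) (~ (~ 0))  =[absorb_and ←]=  ((~ (~ 0)) & ((~ (~ 0)) | 1))    ⊢ (((~ (~ 0)) & ((~ (~ 0)) | 1)) | (~ (~ 0)))
(6) (~ (~ 0))  =[and_true ←]=  ((~ (~ 0)) & 1)    ⊢ E2

YES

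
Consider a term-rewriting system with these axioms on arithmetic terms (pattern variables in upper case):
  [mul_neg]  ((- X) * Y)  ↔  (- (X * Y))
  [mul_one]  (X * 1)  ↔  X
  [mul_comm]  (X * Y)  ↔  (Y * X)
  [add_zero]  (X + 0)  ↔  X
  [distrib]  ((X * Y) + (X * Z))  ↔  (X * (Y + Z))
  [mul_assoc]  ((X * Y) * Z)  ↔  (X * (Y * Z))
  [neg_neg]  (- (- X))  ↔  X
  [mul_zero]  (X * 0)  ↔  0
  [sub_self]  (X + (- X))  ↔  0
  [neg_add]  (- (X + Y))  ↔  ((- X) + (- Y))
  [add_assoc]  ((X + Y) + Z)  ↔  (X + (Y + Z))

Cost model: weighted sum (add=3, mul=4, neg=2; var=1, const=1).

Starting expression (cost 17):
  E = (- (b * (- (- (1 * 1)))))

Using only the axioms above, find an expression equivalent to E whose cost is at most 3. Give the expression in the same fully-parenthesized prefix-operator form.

(- b)   [cost 3]

step 1: neg_neg (→) rewrites (- (- (1 * 1))) into (1 * 1), now (- (b * (1 * 1)))
step 2: mul_one (→) rewrites (1 * 1) into 1, now (- (b * 1))
step 3: mul_one (→) rewrites (b * 1) into b, reaching cost 3 (bound 3)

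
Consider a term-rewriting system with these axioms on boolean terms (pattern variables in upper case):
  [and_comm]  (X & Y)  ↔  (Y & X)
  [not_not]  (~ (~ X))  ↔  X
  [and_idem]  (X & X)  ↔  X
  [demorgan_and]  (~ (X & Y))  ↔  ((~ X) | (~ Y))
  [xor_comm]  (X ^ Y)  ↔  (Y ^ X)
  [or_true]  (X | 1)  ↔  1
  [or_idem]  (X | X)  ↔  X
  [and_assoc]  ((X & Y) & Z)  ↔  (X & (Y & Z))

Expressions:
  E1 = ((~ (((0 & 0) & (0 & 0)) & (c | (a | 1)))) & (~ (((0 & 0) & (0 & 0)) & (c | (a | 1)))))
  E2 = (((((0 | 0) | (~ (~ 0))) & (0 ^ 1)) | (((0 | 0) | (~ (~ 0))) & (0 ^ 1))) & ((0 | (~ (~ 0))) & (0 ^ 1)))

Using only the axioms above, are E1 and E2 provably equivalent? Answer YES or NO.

NO

All listed rules preserve value, hence provable equivalence implies equal values everywhere; look for a separating assignment.
a=0, c=0 gives E1 ↦ 1, E2 ↦ 0; values differ ⇒ not provably equivalent.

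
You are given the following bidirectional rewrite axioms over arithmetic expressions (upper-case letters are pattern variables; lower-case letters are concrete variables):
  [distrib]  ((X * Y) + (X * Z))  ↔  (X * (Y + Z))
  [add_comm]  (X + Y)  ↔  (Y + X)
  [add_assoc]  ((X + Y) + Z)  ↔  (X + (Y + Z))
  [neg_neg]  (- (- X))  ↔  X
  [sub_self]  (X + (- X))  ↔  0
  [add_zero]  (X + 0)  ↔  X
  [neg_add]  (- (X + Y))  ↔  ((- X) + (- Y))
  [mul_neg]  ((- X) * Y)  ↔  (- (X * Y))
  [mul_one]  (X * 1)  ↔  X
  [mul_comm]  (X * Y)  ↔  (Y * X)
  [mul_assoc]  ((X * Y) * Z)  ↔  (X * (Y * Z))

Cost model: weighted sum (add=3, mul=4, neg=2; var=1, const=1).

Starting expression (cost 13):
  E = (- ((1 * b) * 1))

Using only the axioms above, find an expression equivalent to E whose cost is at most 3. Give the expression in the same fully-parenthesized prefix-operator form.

(- b)   [cost 3]

1. [mul_comm →] (1 * b)  →  (b * 1);  E = (- ((b * 1) * 1))
2. [mul_one →] ((b * 1) * 1)  →  (b * 1);  E = (- (b * 1))
3. [mul_one →] (b * 1)  →  b;  cost 3 ≤ 3, done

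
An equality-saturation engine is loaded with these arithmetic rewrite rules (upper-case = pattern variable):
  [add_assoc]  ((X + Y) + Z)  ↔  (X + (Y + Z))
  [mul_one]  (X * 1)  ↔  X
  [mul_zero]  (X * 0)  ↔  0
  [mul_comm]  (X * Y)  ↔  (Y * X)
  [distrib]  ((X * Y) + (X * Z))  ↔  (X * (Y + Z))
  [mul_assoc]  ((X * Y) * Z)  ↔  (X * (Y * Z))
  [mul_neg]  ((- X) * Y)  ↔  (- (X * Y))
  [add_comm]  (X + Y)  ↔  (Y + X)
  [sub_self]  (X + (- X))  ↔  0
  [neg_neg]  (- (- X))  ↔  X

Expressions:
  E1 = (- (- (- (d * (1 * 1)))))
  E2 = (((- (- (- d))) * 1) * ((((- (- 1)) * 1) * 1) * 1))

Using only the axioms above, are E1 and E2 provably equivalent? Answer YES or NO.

YES

(1) (1 * 1)  =[mul_one →]=  1    ⊢ (- (- (- (d * 1))))
(2) (d * 1)  =[mul_one →]=  d    ⊢ (- (- (- d)))
(3) (- (- d))  =[neg_neg →]=  d    ⊢ (- d)
(4) (- d)  =[mul_one ←]=  ((- d) * 1)
(5) 1  =[mul_one ←]=  (1 * 1)    ⊢ ((- d) * (1 * 1))
(6) d  =[neg_neg ←]=  (- (- d))    ⊢ ((- (- (- d))) * (1 * 1))
(7) (1 * 1)  =[mul_one ←]=  ((1 * 1) * 1)    ⊢ ((- (- (- d))) * ((1 * 1) * 1))
(8) (- (- (- d)))  =[mul_one ←]=  ((- (- (- d))) * 1)    ⊢ (((- (- (- d))) * 1) * ((1 * 1) * 1))
(9) 1  =[neg_neg ←]=  (- (- 1))    ⊢ (((- (- (- d))) * 1) * (((- (- 1)) * 1) * 1))
(10) ((- (- 1)) * 1)  =[mul_one ←]=  (((- (- 1)) * 1) * 1)    ⊢ E2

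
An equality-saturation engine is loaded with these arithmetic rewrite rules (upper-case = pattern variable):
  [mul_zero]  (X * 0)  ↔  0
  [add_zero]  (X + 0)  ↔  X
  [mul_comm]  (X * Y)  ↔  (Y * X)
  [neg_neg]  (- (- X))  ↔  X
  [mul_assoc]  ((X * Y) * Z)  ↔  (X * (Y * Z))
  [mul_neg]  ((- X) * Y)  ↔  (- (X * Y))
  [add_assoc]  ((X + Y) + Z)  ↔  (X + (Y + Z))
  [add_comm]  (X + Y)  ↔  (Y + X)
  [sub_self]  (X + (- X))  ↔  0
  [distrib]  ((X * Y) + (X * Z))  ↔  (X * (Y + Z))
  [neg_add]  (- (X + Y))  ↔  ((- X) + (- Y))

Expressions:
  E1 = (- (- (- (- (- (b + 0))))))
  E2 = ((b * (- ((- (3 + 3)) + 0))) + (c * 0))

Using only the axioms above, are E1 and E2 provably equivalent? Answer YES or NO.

The axioms are sound identities: if E1 ↔* E2 then E1 and E2 evaluate identically under any assignment.
Under b=1, c=0: E1 evaluates to -1, E2 to 6. Distinct ⇒ no rewrite sequence connects them.

NO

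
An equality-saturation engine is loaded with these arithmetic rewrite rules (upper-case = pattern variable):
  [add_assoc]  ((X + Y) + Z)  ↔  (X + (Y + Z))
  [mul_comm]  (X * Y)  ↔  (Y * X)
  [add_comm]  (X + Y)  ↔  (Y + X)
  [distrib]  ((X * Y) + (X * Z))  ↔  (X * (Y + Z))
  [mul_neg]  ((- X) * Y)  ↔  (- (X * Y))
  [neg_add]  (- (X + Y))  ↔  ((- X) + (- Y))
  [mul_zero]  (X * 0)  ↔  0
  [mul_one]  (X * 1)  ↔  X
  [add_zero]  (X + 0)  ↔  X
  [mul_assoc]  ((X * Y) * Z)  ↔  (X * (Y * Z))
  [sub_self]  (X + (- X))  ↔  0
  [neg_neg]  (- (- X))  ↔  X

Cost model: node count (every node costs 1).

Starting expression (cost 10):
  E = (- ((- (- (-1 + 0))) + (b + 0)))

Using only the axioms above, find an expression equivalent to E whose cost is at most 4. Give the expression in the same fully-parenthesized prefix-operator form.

step 1: add_zero (→) rewrites (-1 + 0) into -1, now (- ((- (- -1)) + (b + 0)))
step 2: neg_neg (→) rewrites (- (- -1)) into -1, now (- (-1 + (b + 0)))
step 3: add_zero (→) rewrites (b + 0) into b, reaching cost 4 (bound 4)

(- (-1 + b))   [cost 4]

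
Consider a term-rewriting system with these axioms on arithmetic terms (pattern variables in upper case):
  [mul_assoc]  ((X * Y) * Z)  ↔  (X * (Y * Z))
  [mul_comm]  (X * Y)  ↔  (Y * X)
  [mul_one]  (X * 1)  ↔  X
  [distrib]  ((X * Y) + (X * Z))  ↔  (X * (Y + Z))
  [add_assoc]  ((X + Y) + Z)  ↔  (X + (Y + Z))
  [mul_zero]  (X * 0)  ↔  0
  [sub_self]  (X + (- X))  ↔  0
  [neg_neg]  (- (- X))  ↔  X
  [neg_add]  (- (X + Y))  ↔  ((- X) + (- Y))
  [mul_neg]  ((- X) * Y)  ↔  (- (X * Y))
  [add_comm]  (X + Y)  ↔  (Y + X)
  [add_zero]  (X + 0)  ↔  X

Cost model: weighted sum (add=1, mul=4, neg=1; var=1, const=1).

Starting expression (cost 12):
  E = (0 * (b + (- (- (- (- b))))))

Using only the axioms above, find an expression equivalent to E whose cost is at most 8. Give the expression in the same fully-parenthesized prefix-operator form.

(0 * (b + b))   [cost 8]

step 1: add_comm (→) rewrites (b + (- (- (- (- b))))) into ((- (- (- (- b)))) + b), now (0 * ((- (- (- (- b)))) + b))
step 2: neg_neg (→) rewrites (- (- (- b))) into (- b), now (0 * ((- (- b)) + b))
step 3: neg_neg (→) rewrites (- (- b)) into b, reaching cost 8 (bound 8)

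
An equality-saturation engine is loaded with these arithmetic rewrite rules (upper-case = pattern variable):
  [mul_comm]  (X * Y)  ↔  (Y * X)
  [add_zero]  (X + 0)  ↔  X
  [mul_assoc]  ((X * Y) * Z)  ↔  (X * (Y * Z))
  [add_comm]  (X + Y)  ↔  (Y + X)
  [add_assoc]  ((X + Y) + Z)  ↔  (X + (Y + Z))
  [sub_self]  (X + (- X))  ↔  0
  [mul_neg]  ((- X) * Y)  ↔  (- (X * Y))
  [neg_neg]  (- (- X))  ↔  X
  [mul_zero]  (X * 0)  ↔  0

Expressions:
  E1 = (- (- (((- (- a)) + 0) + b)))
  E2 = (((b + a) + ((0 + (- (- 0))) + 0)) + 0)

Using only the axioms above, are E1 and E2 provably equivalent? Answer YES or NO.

1. [neg_neg →] (- (- (((- (- a)) + 0) + b)))  →  (((- (- a)) + 0) + b)
2. [neg_neg →] (- (- a))  →  a;  E1 = ((a + 0) + b)
3. [add_zero →] (a + 0)  →  a;  E1 = (a + b)
4. [add_comm →] (a + b)  →  (b + a)
5. [add_zero ←] a  →  (a + 0);  E1 = (b + (a + 0))
6. [add_assoc ←] (b + (a + 0))  →  ((b + a) + 0)
7. [add_zero ←] ((b + a) + 0)  →  (((b + a) + 0) + 0)
8. [add_zero ←] 0  →  (0 + 0);  E1 = (((b + a) + (0 + 0)) + 0)
9. [neg_neg ←] 0  →  (- (- 0));  E1 = (((b + a) + (0 + (- (- 0)))) + 0)
10. [add_zero ←] (0 + (- (- 0)))  →  ((0 + (- (- 0))) + 0);  this is E2

YES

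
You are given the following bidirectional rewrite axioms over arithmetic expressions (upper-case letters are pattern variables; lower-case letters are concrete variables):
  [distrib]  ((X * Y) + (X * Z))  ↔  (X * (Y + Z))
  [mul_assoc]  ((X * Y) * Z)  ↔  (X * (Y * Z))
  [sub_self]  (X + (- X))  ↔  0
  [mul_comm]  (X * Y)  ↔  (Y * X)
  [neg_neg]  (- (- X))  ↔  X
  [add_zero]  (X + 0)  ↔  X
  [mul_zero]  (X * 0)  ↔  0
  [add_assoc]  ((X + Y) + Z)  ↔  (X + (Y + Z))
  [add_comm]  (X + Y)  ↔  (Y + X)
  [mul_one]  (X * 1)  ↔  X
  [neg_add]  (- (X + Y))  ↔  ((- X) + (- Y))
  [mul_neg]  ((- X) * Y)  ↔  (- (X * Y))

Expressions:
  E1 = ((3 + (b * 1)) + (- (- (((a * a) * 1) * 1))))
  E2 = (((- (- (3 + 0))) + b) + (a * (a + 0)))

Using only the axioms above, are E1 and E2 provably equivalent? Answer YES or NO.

YES

(1) (((a * a) * 1) * 1)  =[mul_one →]=  ((a * a) * 1)    ⊢ ((3 + (b * 1)) + (- (- ((a * a) * 1))))
(2) (- (- ((a * a) * 1)))  =[neg_neg →]=  ((a * a) * 1)    ⊢ ((3 + (b * 1)) + ((a * a) * 1))
(3) (b * 1)  =[mul_one →]=  b    ⊢ ((3 + b) + ((a * a) * 1))
(4) ((a * a) * 1)  =[mul_one →]=  (a * a)    ⊢ ((3 + b) + (a * a))
(5) 3  =[add_zero ←]=  (3 + 0)    ⊢ (((3 + 0) + b) + (a * a))
(6) (3 + 0)  =[neg_neg ←]=  (- (- (3 + 0)))    ⊢ (((- (- (3 + 0))) + b) + (a * a))
(7) a  =[add_zero ←]=  (a + 0)    ⊢ E2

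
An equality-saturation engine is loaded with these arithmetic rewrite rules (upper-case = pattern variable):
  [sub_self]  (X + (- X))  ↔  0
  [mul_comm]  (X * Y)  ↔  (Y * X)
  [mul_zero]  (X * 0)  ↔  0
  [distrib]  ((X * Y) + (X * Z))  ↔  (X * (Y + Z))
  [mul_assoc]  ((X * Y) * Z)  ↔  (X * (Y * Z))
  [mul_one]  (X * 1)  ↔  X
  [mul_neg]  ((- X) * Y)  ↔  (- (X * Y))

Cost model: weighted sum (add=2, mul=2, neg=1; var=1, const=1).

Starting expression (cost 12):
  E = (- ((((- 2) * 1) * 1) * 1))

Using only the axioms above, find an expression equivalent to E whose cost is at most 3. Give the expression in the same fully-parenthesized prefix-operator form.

step 1: mul_one (→) rewrites (((- 2) * 1) * 1) into ((- 2) * 1), now (- (((- 2) * 1) * 1))
step 2: mul_one (→) rewrites ((- 2) * 1) into (- 2), now (- ((- 2) * 1))
step 3: mul_one (→) rewrites ((- 2) * 1) into (- 2), reaching cost 3 (bound 3)

(- (- 2))   [cost 3]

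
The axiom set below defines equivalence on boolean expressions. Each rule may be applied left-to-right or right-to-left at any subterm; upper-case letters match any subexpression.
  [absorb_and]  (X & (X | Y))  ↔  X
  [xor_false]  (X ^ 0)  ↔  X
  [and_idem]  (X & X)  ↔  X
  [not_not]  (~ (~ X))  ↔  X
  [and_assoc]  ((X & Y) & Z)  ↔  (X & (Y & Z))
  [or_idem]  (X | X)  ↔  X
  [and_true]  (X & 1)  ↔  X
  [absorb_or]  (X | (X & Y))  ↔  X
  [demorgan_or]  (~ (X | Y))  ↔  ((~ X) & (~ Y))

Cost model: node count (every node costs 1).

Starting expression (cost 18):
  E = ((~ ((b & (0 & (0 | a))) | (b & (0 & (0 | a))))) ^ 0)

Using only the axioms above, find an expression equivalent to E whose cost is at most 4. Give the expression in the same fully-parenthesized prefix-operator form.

step 1: or_idem (→) rewrites ((b & (0 & (0 | a))) | (b & (0 & (0 | a)))) into (b & (0 & (0 | a))), now ((~ (b & (0 & (0 | a)))) ^ 0)
step 2: xor_false (→) rewrites ((~ (b & (0 & (0 | a)))) ^ 0) into (~ (b & (0 & (0 | a))))
step 3: absorb_and (→) rewrites (0 & (0 | a)) into 0, reaching cost 4 (bound 4)

(~ (b & 0))   [cost 4]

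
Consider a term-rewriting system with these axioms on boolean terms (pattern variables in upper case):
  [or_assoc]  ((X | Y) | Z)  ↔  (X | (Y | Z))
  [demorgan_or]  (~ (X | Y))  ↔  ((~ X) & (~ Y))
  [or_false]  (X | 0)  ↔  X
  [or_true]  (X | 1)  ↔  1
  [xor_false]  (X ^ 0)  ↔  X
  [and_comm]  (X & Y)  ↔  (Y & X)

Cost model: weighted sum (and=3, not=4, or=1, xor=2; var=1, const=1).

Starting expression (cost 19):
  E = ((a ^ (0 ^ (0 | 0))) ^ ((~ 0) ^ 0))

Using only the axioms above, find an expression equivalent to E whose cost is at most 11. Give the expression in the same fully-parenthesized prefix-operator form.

((a ^ 0) ^ (~ 0))   [cost 11]

1. [or_false →] (0 | 0)  →  0;  E = ((a ^ (0 ^ 0)) ^ ((~ 0) ^ 0))
2. [xor_false →] (0 ^ 0)  →  0;  E = ((a ^ 0) ^ ((~ 0) ^ 0))
3. [xor_false →] ((~ 0) ^ 0)  →  (~ 0);  cost 11 ≤ 11, done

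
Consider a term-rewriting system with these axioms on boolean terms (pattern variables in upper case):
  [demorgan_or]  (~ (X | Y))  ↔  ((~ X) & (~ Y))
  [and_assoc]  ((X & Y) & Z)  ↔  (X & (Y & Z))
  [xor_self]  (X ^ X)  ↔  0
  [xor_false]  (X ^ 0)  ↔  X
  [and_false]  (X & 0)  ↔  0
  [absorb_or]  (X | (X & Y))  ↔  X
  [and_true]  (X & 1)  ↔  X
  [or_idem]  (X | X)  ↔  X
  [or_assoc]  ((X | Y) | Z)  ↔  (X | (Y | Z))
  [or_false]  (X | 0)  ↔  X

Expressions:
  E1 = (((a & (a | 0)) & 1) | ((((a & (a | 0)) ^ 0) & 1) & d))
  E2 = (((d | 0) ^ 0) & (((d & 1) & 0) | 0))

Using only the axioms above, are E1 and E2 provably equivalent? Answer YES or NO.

NO

The axioms are sound identities: if E1 ↔* E2 then E1 and E2 evaluate identically under any assignment.
Under a=1, d=0: E1 evaluates to 1, E2 to 0. Distinct ⇒ no rewrite sequence connects them.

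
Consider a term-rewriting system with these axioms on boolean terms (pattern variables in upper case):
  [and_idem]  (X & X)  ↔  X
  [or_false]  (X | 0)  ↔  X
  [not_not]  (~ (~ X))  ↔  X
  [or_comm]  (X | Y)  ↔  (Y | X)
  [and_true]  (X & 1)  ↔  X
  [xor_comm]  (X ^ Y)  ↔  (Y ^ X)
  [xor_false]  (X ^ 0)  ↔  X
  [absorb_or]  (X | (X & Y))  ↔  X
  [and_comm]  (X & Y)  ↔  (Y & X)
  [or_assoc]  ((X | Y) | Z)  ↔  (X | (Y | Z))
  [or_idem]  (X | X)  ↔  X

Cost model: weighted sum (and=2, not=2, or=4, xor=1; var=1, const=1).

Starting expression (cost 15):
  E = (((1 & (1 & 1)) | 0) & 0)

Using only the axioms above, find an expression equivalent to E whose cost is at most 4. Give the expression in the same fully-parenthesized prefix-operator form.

(1 & 0)   [cost 4]

step 1: and_true (→) rewrites (1 & 1) into 1, now (((1 & 1) | 0) & 0)
step 2: and_idem (→) rewrites (1 & 1) into 1, now ((1 | 0) & 0)
step 3: or_false (→) rewrites (1 | 0) into 1, reaching cost 4 (bound 4)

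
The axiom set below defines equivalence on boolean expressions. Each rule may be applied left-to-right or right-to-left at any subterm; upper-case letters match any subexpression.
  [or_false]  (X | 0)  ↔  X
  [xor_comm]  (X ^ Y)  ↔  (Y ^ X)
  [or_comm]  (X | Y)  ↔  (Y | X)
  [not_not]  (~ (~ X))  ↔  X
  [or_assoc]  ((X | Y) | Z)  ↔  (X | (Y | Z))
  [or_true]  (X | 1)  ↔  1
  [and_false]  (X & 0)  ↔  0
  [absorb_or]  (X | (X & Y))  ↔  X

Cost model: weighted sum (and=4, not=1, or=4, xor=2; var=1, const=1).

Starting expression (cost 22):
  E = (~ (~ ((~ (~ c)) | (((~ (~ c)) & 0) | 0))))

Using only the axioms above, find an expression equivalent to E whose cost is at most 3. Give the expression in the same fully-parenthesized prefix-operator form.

(~ (~ c))   [cost 3]

step 1: or_false (→) rewrites (((~ (~ c)) & 0) | 0) into ((~ (~ c)) & 0), now (~ (~ ((~ (~ c)) | ((~ (~ c)) & 0))))
step 2: absorb_or (→) rewrites ((~ (~ c)) | ((~ (~ c)) & 0)) into (~ (~ c)), now (~ (~ (~ (~ c))))
step 3: not_not (→) rewrites (~ (~ c)) into c, reaching cost 3 (bound 3)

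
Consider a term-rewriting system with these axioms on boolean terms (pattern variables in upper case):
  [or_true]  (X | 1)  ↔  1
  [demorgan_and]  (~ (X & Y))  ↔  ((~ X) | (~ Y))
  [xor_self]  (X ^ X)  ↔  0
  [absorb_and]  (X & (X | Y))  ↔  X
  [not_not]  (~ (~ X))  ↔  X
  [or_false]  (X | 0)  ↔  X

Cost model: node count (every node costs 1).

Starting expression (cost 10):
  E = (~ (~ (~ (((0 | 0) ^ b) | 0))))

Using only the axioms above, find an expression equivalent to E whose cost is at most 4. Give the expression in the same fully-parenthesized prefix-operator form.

(1) (~ (~ (~ (((0 | 0) ^ b) | 0))))  =[not_not →]=  (~ (((0 | 0) ^ b) | 0))
(2) (((0 | 0) ^ b) | 0)  =[or_false →]=  ((0 | 0) ^ b)    ⊢ (~ ((0 | 0) ^ b))
(3) (0 | 0)  =[or_false →]=  0    ⊢ cost 4, within 4

(~ (0 ^ b))   [cost 4]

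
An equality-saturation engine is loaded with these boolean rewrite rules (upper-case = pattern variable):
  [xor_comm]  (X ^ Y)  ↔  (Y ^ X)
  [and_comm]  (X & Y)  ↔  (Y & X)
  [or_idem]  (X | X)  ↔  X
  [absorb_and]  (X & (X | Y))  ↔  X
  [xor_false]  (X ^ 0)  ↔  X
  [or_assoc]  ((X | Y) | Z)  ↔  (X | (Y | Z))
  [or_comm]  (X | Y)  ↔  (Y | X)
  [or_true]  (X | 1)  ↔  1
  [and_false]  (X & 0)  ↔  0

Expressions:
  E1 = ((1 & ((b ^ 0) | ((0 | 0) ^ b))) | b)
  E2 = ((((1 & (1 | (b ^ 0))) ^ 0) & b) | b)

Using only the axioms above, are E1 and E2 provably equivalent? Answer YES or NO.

YES

1. [or_idem →] (0 | 0)  →  0;  E1 = ((1 & ((b ^ 0) | (0 ^ b))) | b)
2. [xor_comm →] (0 ^ b)  →  (b ^ 0);  E1 = ((1 & ((b ^ 0) | (b ^ 0))) | b)
3. [xor_false →] (b ^ 0)  →  b;  E1 = ((1 & ((b ^ 0) | b)) | b)
4. [xor_false →] (b ^ 0)  →  b;  E1 = ((1 & (b | b)) | b)
5. [or_idem →] (b | b)  →  b;  E1 = ((1 & b) | b)
6. [xor_false ←] 1  →  (1 ^ 0);  E1 = (((1 ^ 0) & b) | b)
7. [absorb_and ←] 1  →  (1 & (1 | b));  E1 = ((((1 & (1 | b)) ^ 0) & b) | b)
8. [xor_false ←] b  →  (b ^ 0);  this is E2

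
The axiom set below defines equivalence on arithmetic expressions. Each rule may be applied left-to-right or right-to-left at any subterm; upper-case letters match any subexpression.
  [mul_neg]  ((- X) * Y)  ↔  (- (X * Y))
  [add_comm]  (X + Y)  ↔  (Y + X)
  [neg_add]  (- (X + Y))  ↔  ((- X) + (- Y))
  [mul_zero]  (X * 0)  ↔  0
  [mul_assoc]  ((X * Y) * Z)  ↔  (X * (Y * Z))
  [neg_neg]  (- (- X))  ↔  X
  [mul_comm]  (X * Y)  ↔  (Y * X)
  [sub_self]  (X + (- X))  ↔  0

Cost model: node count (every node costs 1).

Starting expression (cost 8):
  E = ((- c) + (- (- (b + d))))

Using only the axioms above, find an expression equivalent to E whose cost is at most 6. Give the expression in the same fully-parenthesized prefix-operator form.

1. [neg_neg →] (- (- (b + d)))  →  (b + d);  cost 6 ≤ 6, done

((- c) + (b + d))   [cost 6]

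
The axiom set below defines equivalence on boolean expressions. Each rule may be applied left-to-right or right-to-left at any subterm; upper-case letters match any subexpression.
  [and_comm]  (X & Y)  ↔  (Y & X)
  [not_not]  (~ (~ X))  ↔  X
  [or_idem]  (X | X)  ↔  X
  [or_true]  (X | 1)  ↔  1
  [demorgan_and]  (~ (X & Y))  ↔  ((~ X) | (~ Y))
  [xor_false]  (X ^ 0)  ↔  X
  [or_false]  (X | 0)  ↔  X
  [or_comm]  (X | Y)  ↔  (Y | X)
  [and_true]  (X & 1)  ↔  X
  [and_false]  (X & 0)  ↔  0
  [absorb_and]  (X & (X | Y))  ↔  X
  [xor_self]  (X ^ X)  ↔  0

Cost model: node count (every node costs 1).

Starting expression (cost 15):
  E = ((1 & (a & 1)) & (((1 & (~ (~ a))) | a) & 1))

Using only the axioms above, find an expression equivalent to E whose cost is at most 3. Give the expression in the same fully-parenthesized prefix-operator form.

(1) (((1 & (~ (~ a))) | a) & 1)  =[and_true →]=  ((1 & (~ (~ a))) | a)    ⊢ ((1 & (a & 1)) & ((1 & (~ (~ a))) | a))
(2) (a & 1)  =[and_true →]=  a    ⊢ ((1 & a) & ((1 & (~ (~ a))) | a))
(3) (~ (~ a))  =[not_not →]=  a    ⊢ ((1 & a) & ((1 & a) | a))
(4) ((1 & a) & ((1 & a) | a))  =[absorb_and →]=  (1 & a)    ⊢ cost 3, within 3

(1 & a)   [cost 3]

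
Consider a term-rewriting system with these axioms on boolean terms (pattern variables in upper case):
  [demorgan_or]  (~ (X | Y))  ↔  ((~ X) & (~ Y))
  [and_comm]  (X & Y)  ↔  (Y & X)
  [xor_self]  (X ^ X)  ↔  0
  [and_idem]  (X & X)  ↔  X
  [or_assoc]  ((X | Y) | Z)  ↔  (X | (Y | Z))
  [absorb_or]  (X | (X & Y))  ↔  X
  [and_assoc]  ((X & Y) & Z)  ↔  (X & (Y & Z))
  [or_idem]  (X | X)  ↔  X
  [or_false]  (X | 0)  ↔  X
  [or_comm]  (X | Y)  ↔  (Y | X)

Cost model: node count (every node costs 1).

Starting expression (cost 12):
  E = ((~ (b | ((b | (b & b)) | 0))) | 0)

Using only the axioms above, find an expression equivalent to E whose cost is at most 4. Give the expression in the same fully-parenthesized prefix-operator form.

(1) ((b | (b & b)) | 0)  =[or_false →]=  (b | (b & b))    ⊢ ((~ (b | (b | (b & b)))) | 0)
(2) (b | (b & b))  =[absorb_or →]=  b    ⊢ ((~ (b | b)) | 0)
(3) ((~ (b | b)) | 0)  =[or_false →]=  (~ (b | b))    ⊢ cost 4, within 4

(~ (b | b))   [cost 4]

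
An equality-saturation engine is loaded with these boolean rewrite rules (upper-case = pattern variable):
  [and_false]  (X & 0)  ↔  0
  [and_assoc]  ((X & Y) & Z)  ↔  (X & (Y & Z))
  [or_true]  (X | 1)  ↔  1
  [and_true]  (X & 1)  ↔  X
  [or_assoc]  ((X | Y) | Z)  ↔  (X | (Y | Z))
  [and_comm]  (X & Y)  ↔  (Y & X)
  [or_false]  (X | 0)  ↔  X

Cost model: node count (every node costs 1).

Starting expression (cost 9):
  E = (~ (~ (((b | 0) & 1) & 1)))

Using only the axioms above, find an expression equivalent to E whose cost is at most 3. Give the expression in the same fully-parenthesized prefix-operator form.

(~ (~ b))   [cost 3]

1. [or_false →] (b | 0)  →  b;  E = (~ (~ ((b & 1) & 1)))
2. [and_true →] (b & 1)  →  b;  E = (~ (~ (b & 1)))
3. [and_true →] (b & 1)  →  b;  cost 3 ≤ 3, done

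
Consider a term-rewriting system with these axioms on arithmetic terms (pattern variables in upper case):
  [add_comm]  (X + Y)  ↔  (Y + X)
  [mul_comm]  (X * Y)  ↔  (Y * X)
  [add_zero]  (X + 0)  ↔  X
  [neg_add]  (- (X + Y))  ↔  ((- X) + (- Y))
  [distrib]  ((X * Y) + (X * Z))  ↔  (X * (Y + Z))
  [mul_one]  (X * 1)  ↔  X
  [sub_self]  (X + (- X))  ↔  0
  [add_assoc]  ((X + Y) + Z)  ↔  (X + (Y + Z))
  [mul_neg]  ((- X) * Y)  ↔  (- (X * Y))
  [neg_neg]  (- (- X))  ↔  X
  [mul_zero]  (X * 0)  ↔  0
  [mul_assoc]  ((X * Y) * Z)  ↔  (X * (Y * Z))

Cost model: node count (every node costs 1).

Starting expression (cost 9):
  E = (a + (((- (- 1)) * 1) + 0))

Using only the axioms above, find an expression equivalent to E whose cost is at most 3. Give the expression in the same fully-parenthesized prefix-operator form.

(1) (- (- 1))  =[neg_neg →]=  1    ⊢ (a + ((1 * 1) + 0))
(2) ((1 * 1) + 0)  =[add_zero →]=  (1 * 1)    ⊢ (a + (1 * 1))
(3) (1 * 1)  =[mul_one →]=  1    ⊢ cost 3, within 3

(a + 1)   [cost 3]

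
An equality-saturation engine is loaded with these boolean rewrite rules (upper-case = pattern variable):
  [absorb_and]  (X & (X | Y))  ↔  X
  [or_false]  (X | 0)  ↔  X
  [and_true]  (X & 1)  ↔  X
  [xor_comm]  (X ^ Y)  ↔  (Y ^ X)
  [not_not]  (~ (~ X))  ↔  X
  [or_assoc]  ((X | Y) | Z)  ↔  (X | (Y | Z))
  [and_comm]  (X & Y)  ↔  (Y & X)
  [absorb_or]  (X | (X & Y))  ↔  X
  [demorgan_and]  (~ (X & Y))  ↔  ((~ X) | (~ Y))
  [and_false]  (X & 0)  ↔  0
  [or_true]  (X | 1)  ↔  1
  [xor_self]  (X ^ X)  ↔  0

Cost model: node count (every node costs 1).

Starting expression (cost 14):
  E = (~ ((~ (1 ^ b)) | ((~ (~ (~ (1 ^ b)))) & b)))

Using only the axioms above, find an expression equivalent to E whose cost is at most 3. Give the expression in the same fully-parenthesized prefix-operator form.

step 1: not_not (→) rewrites (~ (~ (1 ^ b))) into (1 ^ b), now (~ ((~ (1 ^ b)) | ((~ (1 ^ b)) & b)))
step 2: absorb_or (→) rewrites ((~ (1 ^ b)) | ((~ (1 ^ b)) & b)) into (~ (1 ^ b)), now (~ (~ (1 ^ b)))
step 3: not_not (→) rewrites (~ (~ (1 ^ b))) into (1 ^ b), reaching cost 3 (bound 3)

(1 ^ b)   [cost 3]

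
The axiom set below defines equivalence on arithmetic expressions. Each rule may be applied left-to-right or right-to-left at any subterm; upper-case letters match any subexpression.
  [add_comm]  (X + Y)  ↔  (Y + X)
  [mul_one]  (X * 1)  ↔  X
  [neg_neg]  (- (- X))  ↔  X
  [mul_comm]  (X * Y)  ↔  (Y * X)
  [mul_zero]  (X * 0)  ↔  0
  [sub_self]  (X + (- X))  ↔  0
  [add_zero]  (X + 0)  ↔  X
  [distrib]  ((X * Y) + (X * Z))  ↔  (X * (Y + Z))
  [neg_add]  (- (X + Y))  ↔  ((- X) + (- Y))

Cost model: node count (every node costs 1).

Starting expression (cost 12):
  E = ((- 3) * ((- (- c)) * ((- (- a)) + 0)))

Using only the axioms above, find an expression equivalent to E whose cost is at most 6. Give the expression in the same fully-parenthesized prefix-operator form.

((- 3) * (c * a))   [cost 6]

step 1: neg_neg (→) rewrites (- (- a)) into a, now ((- 3) * ((- (- c)) * (a + 0)))
step 2: neg_neg (→) rewrites (- (- c)) into c, now ((- 3) * (c * (a + 0)))
step 3: add_zero (→) rewrites (a + 0) into a, reaching cost 6 (bound 6)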